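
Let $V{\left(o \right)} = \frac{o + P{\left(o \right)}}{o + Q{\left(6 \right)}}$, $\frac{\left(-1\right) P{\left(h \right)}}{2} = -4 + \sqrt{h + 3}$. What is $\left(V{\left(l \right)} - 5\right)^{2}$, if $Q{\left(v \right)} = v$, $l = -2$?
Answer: $16$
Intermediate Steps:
$P{\left(h \right)} = 8 - 2 \sqrt{3 + h}$ ($P{\left(h \right)} = - 2 \left(-4 + \sqrt{h + 3}\right) = - 2 \left(-4 + \sqrt{3 + h}\right) = 8 - 2 \sqrt{3 + h}$)
$V{\left(o \right)} = \frac{8 + o - 2 \sqrt{3 + o}}{6 + o}$ ($V{\left(o \right)} = \frac{o - \left(-8 + 2 \sqrt{3 + o}\right)}{o + 6} = \frac{8 + o - 2 \sqrt{3 + o}}{6 + o}$)
$\left(V{\left(l \right)} - 5\right)^{2} = \left(\frac{8 - 2 - 2 \sqrt{3 - 2}}{6 - 2} - 5\right)^{2} = \left(\frac{8 - 2 - 2 \sqrt{1}}{4} - 5\right)^{2} = \left(\frac{8 - 2 - 2}{4} - 5\right)^{2} = \left(\frac{1}{4} \cdot 4 - 5\right)^{2} = \left(1 - 5\right)^{2} = \left(-4\right)^{2} = 16$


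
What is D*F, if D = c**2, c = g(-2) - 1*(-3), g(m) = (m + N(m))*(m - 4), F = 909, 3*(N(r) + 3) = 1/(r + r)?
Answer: 4080501/4 ≈ 1.0201e+6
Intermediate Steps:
N(r) = -3 + 1/(6*r) (N(r) = -3 + 1/(3*(r + r)) = -3 + 1/(3*((2*r))) = -3 + (1/(2*r))/3 = -3 + 1/(6*r))
g(m) = (-4 + m)*(-3 + m + 1/(6*m)) (g(m) = (m + (-3 + 1/(6*m)))*(m - 4) = (-3 + m + 1/(6*m))*(-4 + m) = (-4 + m)*(-3 + m + 1/(6*m)))
c = 67/2 (c = (73/6 + (-2)**2 - 7*(-2) - 2/3/(-2)) - 1*(-3) = (73/6 + 4 + 14 - 2/3*(-1/2)) + 3 = (73/6 + 4 + 14 + 1/3) + 3 = 61/2 + 3 = 67/2 ≈ 33.500)
D = 4489/4 (D = (67/2)**2 = 4489/4 ≈ 1122.3)
D*F = (4489/4)*909 = 4080501/4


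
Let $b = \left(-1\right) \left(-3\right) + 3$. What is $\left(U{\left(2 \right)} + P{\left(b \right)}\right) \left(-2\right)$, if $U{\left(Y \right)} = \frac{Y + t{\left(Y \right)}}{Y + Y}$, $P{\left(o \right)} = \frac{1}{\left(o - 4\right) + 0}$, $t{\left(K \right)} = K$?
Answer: $-3$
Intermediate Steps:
$b = 6$ ($b = 3 + 3 = 6$)
$P{\left(o \right)} = \frac{1}{-4 + o}$ ($P{\left(o \right)} = \frac{1}{\left(o - 4\right) + 0} = \frac{1}{\left(-4 + o\right) + 0} = \frac{1}{-4 + o}$)
$U{\left(Y \right)} = 1$ ($U{\left(Y \right)} = \frac{Y + Y}{Y + Y} = \frac{2 Y}{2 Y} = 2 Y \frac{1}{2 Y} = 1$)
$\left(U{\left(2 \right)} + P{\left(b \right)}\right) \left(-2\right) = \left(1 + \frac{1}{-4 + 6}\right) \left(-2\right) = \left(1 + \frac{1}{2}\right) \left(-2\right) = \frac{3}{2} \left(-2\right) = -3$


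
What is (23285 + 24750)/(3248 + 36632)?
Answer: 9607/7976 ≈ 1.2045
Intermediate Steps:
(23285 + 24750)/(3248 + 36632) = 48035/39880 = 48035*(1/39880) = 9607/7976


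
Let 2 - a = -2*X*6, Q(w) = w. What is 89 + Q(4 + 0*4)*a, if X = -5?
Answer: -143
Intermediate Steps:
a = -58 (a = 2 - (-2*(-5))*6 = 2 - 10*6 = 2 - 1*60 = 2 - 60 = -58)
89 + Q(4 + 0*4)*a = 89 + (4 + 0*4)*(-58) = 89 + (4 + 0)*(-58) = 89 + 4*(-58) = 89 - 232 = -143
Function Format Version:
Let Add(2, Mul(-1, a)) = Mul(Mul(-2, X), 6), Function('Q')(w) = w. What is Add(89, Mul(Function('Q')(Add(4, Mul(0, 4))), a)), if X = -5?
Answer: -143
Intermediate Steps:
a = -58 (a = Add(2, Mul(-1, Mul(Mul(-2, -5), 6))) = Add(2, Mul(-1, Mul(10, 6))) = Add(2, Mul(-1, 60)) = Add(2, -60) = -58)
Add(89, Mul(Function('Q')(Add(4, Mul(0, 4))), a)) = Add(89, Mul(Add(4, Mul(0, 4)), -58)) = Add(89, Mul(Add(4, 0), -58)) = Add(89, Mul(4, -58)) = Add(89, -232) = -143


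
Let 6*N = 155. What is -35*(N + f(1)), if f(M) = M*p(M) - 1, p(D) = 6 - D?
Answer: -6265/6 ≈ -1044.2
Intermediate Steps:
N = 155/6 (N = (⅙)*155 = 155/6 ≈ 25.833)
f(M) = -1 + M*(6 - M) (f(M) = M*(6 - M) - 1 = -1 + M*(6 - M))
-35*(N + f(1)) = -35*(155/6 + (-1 - 1*1*(-6 + 1))) = -35*(155/6 + (-1 - 1*1*(-5))) = -35*(155/6 + (-1 + 5)) = -35*(155/6 + 4) = -35*179/6 = -6265/6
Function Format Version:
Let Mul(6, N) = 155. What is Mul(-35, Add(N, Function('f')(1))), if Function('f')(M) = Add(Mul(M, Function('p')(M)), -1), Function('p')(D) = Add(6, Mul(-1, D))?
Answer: Rational(-6265, 6) ≈ -1044.2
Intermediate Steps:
N = Rational(155, 6) (N = Mul(Rational(1, 6), 155) = Rational(155, 6) ≈ 25.833)
Function('f')(M) = Add(-1, Mul(M, Add(6, Mul(-1, M)))) (Function('f')(M) = Add(Mul(M, Add(6, Mul(-1, M))), -1) = Add(-1, Mul(M, Add(6, Mul(-1, M)))))
Mul(-35, Add(N, Function('f')(1))) = Mul(-35, Add(Rational(155, 6), Add(-1, Mul(-1, 1, Add(-6, 1))))) = Mul(-35, Add(Rational(155, 6), Add(-1, Mul(-1, 1, -5)))) = Mul(-35, Add(Rational(155, 6), Add(-1, 5))) = Mul(-35, Add(Rational(155, 6), 4)) = Mul(-35, Rational(179, 6)) = Rational(-6265, 6)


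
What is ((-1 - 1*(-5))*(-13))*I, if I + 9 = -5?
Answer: 728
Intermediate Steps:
I = -14 (I = -9 - 5 = -14)
((-1 - 1*(-5))*(-13))*I = ((-1 - 1*(-5))*(-13))*(-14) = ((-1 + 5)*(-13))*(-14) = (4*(-13))*(-14) = -52*(-14) = 728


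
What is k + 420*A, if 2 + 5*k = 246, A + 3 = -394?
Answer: -833456/5 ≈ -1.6669e+5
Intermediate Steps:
A = -397 (A = -3 - 394 = -397)
k = 244/5 (k = -⅖ + (⅕)*246 = -⅖ + 246/5 = 244/5 ≈ 48.800)
k + 420*A = 244/5 + 420*(-397) = 244/5 - 166740 = -833456/5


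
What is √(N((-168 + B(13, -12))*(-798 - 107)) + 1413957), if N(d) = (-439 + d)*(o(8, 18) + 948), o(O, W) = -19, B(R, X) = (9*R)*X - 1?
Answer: √1323498011 ≈ 36380.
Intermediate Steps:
B(R, X) = -1 + 9*R*X (B(R, X) = 9*R*X - 1 = -1 + 9*R*X)
N(d) = -407831 + 929*d (N(d) = (-439 + d)*(-19 + 948) = (-439 + d)*929 = -407831 + 929*d)
√(N((-168 + B(13, -12))*(-798 - 107)) + 1413957) = √((-407831 + 929*((-168 + (-1 + 9*13*(-12)))*(-798 - 107))) + 1413957) = √((-407831 + 929*((-168 + (-1 - 1404))*(-905))) + 1413957) = √((-407831 + 929*((-168 - 1405)*(-905))) + 1413957) = √((-407831 + 929*(-1573*(-905))) + 1413957) = √((-407831 + 929*1423565) + 1413957) = √((-407831 + 1322491885) + 1413957) = √(1322084054 + 1413957) = √1323498011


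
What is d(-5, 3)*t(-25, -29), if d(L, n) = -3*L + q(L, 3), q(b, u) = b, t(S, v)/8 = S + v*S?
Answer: 56000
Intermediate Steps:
t(S, v) = 8*S + 8*S*v (t(S, v) = 8*(S + v*S) = 8*(S + S*v) = 8*S + 8*S*v)
d(L, n) = -2*L (d(L, n) = -3*L + L = -2*L)
d(-5, 3)*t(-25, -29) = (-2*(-5))*(8*(-25)*(1 - 29)) = 10*(8*(-25)*(-28)) = 10*5600 = 56000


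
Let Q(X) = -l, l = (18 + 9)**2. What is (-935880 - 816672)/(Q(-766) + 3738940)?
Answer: -1752552/3738211 ≈ -0.46882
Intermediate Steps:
l = 729 (l = 27**2 = 729)
Q(X) = -729 (Q(X) = -1*729 = -729)
(-935880 - 816672)/(Q(-766) + 3738940) = (-935880 - 816672)/(-729 + 3738940) = -1752552/3738211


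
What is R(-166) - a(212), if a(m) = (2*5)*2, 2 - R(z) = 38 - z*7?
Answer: -1218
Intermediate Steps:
R(z) = -36 + 7*z (R(z) = 2 - (38 - z*7) = 2 - (38 - 7*z) = 2 + (-38 + 7*z) = -36 + 7*z)
a(m) = 20 (a(m) = 10*2 = 20)
R(-166) - a(212) = (-36 + 7*(-166)) - 1*20 = (-36 - 1162) - 20 = -1198 - 20 = -1218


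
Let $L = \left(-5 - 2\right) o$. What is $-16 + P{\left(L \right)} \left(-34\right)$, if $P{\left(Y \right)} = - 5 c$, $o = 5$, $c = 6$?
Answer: $1004$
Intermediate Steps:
$L = -35$ ($L = \left(-5 - 2\right) 5 = \left(-7\right) 5 = -35$)
$P{\left(Y \right)} = -30$ ($P{\left(Y \right)} = \left(-5\right) 6 = -30$)
$-16 + P{\left(L \right)} \left(-34\right) = -16 - -1020 = -16 + 1020 = 1004$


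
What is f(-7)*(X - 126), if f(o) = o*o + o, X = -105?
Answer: -9702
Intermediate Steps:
f(o) = o + o**2 (f(o) = o**2 + o = o + o**2)
f(-7)*(X - 126) = (-7*(1 - 7))*(-105 - 126) = -7*(-6)*(-231) = 42*(-231) = -9702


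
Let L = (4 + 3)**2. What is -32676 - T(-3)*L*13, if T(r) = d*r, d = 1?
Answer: -30765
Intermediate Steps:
T(r) = r (T(r) = 1*r = r)
L = 49 (L = 7**2 = 49)
-32676 - T(-3)*L*13 = -32676 - (-3*49)*13 = -32676 - (-147)*13 = -32676 - 1*(-1911) = -32676 + 1911 = -30765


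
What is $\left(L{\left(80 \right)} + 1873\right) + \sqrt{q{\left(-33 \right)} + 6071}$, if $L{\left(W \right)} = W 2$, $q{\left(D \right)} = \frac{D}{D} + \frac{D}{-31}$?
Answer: $2033 + \frac{\sqrt{5836215}}{31} \approx 2110.9$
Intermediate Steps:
$q{\left(D \right)} = 1 - \frac{D}{31}$ ($q{\left(D \right)} = 1 + D \left(- \frac{1}{31}\right) = 1 - \frac{D}{31}$)
$L{\left(W \right)} = 2 W$
$\left(L{\left(80 \right)} + 1873\right) + \sqrt{q{\left(-33 \right)} + 6071} = \left(2 \cdot 80 + 1873\right) + \sqrt{\left(1 - - \frac{33}{31}\right) + 6071} = \left(160 + 1873\right) + \sqrt{\left(1 + \frac{33}{31}\right) + 6071} = 2033 + \sqrt{\frac{64}{31} + 6071} = 2033 + \sqrt{\frac{188265}{31}} = 2033 + \frac{\sqrt{5836215}}{31}$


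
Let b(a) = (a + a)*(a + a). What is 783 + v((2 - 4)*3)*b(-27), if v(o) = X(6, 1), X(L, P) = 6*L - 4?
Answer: 94095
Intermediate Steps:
b(a) = 4*a**2 (b(a) = (2*a)*(2*a) = 4*a**2)
X(L, P) = -4 + 6*L
v(o) = 32 (v(o) = -4 + 6*6 = -4 + 36 = 32)
783 + v((2 - 4)*3)*b(-27) = 783 + 32*(4*(-27)**2) = 783 + 32*(4*729) = 783 + 32*2916 = 783 + 93312 = 94095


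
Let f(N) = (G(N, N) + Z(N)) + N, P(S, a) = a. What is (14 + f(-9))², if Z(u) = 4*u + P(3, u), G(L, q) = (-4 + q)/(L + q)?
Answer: 499849/324 ≈ 1542.7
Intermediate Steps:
G(L, q) = (-4 + q)/(L + q)
Z(u) = 5*u (Z(u) = 4*u + u = 5*u)
f(N) = 6*N + (-4 + N)/(2*N) (f(N) = ((-4 + N)/(N + N) + 5*N) + N = ((-4 + N)/((2*N)) + 5*N) + N = ((1/(2*N))*(-4 + N) + 5*N) + N = ((-4 + N)/(2*N) + 5*N) + N = (5*N + (-4 + N)/(2*N)) + N = 6*N + (-4 + N)/(2*N))
(14 + f(-9))² = (14 + (½ - 2/(-9) + 6*(-9)))² = (14 + (½ - 2*(-⅑) - 54))² = (14 + (½ + 2/9 - 54))² = (14 - 959/18)² = (-707/18)² = 499849/324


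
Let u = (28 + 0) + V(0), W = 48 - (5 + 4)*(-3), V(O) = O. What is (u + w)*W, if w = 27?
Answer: 4125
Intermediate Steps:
W = 75 (W = 48 - 9*(-3) = 48 - 1*(-27) = 48 + 27 = 75)
u = 28 (u = (28 + 0) + 0 = 28 + 0 = 28)
(u + w)*W = (28 + 27)*75 = 55*75 = 4125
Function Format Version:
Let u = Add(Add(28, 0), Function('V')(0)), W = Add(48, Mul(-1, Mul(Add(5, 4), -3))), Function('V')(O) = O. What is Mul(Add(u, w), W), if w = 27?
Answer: 4125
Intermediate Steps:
W = 75 (W = Add(48, Mul(-1, Mul(9, -3))) = Add(48, Mul(-1, -27)) = Add(48, 27) = 75)
u = 28 (u = Add(Add(28, 0), 0) = Add(28, 0) = 28)
Mul(Add(u, w), W) = Mul(Add(28, 27), 75) = Mul(55, 75) = 4125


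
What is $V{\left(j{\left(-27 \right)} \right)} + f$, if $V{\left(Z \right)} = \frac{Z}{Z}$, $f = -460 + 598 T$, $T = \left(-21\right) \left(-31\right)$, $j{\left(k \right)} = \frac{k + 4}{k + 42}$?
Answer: $388839$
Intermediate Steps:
$j{\left(k \right)} = \frac{4 + k}{42 + k}$
$T = 651$
$f = 388838$ ($f = -460 + 598 \cdot 651 = -460 + 389298 = 388838$)
$V{\left(Z \right)} = 1$
$V{\left(j{\left(-27 \right)} \right)} + f = 1 + 388838 = 388839$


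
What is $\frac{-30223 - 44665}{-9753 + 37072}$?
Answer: $- \frac{74888}{27319} \approx -2.7412$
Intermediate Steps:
$\frac{-30223 - 44665}{-9753 + 37072} = - \frac{74888}{27319}$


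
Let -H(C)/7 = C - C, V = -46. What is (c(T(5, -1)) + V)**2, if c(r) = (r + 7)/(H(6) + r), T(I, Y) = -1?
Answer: 2704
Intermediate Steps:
H(C) = 0 (H(C) = -7*(C - C) = -7*0 = 0)
c(r) = (7 + r)/r (c(r) = (r + 7)/(0 + r) = (7 + r)/r)
(c(T(5, -1)) + V)**2 = ((7 - 1)/(-1) - 46)**2 = (-1*6 - 46)**2 = (-6 - 46)**2 = (-52)**2 = 2704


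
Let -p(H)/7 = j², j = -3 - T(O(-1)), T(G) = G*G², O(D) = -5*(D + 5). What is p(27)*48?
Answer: -21487875024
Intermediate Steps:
O(D) = -25 - 5*D (O(D) = -5*(5 + D) = -25 - 5*D)
T(G) = G³
j = 7997 (j = -3 - (-25 - 5*(-1))³ = -3 - (-25 + 5)³ = -3 - 1*(-20)³ = -3 - 1*(-8000) = -3 + 8000 = 7997)
p(H) = -447664063 (p(H) = -7*7997² = -7*63952009 = -447664063)
p(27)*48 = -447664063*48 = -21487875024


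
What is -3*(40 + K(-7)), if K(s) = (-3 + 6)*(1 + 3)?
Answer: -156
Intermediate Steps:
K(s) = 12 (K(s) = 3*4 = 12)
-3*(40 + K(-7)) = -3*(40 + 12) = -3*52 = -156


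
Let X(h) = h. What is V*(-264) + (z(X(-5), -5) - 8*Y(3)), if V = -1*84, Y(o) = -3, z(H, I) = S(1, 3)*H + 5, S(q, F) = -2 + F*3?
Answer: 22170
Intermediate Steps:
S(q, F) = -2 + 3*F
z(H, I) = 5 + 7*H (z(H, I) = (-2 + 3*3)*H + 5 = (-2 + 9)*H + 5 = 7*H + 5 = 5 + 7*H)
V = -84
V*(-264) + (z(X(-5), -5) - 8*Y(3)) = -84*(-264) + ((5 + 7*(-5)) - 8*(-3)) = 22176 + ((5 - 35) + 24) = 22176 + (-30 + 24) = 22176 - 6 = 22170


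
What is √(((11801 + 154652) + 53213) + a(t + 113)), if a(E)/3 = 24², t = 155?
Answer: √221394 ≈ 470.53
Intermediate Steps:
a(E) = 1728 (a(E) = 3*24² = 3*576 = 1728)
√(((11801 + 154652) + 53213) + a(t + 113)) = √(((11801 + 154652) + 53213) + 1728) = √((166453 + 53213) + 1728) = √(219666 + 1728) = √221394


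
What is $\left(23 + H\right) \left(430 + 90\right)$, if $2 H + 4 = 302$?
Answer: $89440$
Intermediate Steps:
$H = 149$ ($H = -2 + \frac{1}{2} \cdot 302 = -2 + 151 = 149$)
$\left(23 + H\right) \left(430 + 90\right) = \left(23 + 149\right) \left(430 + 90\right) = 172 \cdot 520 = 89440$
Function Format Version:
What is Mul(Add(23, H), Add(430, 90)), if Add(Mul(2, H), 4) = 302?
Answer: 89440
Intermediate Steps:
H = 149 (H = Add(-2, Mul(Rational(1, 2), 302)) = Add(-2, 151) = 149)
Mul(Add(23, H), Add(430, 90)) = Mul(Add(23, 149), Add(430, 90)) = Mul(172, 520) = 89440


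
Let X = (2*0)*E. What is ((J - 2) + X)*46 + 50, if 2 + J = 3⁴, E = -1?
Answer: 3592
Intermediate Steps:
X = 0 (X = (2*0)*(-1) = 0*(-1) = 0)
J = 79 (J = -2 + 3⁴ = -2 + 81 = 79)
((J - 2) + X)*46 + 50 = ((79 - 2) + 0)*46 + 50 = (77 + 0)*46 + 50 = 77*46 + 50 = 3542 + 50 = 3592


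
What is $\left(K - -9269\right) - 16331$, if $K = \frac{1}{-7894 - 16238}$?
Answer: $- \frac{170420185}{24132} \approx -7062.0$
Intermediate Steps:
$K = - \frac{1}{24132}$ ($K = \frac{1}{-24132} = - \frac{1}{24132} \approx -4.1439 \cdot 10^{-5}$)
$\left(K - -9269\right) - 16331 = \left(- \frac{1}{24132} - -9269\right) - 16331 = \left(- \frac{1}{24132} + 9269\right) - 16331 = \frac{223679507}{24132} - 16331 = - \frac{170420185}{24132}$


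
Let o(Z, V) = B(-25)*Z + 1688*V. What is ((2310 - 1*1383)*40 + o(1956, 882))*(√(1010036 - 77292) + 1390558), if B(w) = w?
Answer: 2053848603768 + 2953992*√233186 ≈ 2.0553e+12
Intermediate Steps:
o(Z, V) = -25*Z + 1688*V
((2310 - 1*1383)*40 + o(1956, 882))*(√(1010036 - 77292) + 1390558) = ((2310 - 1*1383)*40 + (-25*1956 + 1688*882))*(√(1010036 - 77292) + 1390558) = ((2310 - 1383)*40 + (-48900 + 1488816))*(√932744 + 1390558) = (927*40 + 1439916)*(2*√233186 + 1390558) = (37080 + 1439916)*(1390558 + 2*√233186) = 1476996*(1390558 + 2*√233186) = 2053848603768 + 2953992*√233186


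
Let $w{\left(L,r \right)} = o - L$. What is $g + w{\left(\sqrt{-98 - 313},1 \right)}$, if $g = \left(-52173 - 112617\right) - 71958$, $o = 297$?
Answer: $-236451 - i \sqrt{411} \approx -2.3645 \cdot 10^{5} - 20.273 i$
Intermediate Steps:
$g = -236748$ ($g = -164790 - 71958 = -236748$)
$w{\left(L,r \right)} = 297 - L$
$g + w{\left(\sqrt{-98 - 313},1 \right)} = -236748 + \left(297 - \sqrt{-98 - 313}\right) = -236748 + \left(297 - \sqrt{-411}\right) = -236748 + \left(297 - i \sqrt{411}\right) = -236451 - i \sqrt{411}$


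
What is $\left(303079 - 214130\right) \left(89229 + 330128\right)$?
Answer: $37301385793$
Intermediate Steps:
$\left(303079 - 214130\right) \left(89229 + 330128\right) = 88949 \cdot 419357 = 37301385793$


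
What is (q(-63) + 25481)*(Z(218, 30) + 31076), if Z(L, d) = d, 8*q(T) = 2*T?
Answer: 1584244133/2 ≈ 7.9212e+8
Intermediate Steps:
q(T) = T/4 (q(T) = (2*T)/8 = T/4)
(q(-63) + 25481)*(Z(218, 30) + 31076) = ((1/4)*(-63) + 25481)*(30 + 31076) = (-63/4 + 25481)*31106 = (101861/4)*31106 = 1584244133/2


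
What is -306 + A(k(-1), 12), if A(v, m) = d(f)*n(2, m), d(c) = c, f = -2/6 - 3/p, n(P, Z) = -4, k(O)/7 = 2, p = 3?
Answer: -902/3 ≈ -300.67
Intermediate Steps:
k(O) = 14 (k(O) = 7*2 = 14)
f = -4/3 (f = -2/6 - 3/3 = -2*1/6 - 3*1/3 = -1/3 - 1 = -4/3 ≈ -1.3333)
A(v, m) = 16/3 (A(v, m) = -4/3*(-4) = 16/3)
-306 + A(k(-1), 12) = -306 + 16/3 = -902/3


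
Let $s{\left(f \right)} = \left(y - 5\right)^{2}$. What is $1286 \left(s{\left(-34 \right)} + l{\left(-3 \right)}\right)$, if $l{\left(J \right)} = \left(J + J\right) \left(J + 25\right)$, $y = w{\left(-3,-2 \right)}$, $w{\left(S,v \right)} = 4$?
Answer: $-168466$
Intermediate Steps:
$y = 4$
$l{\left(J \right)} = 2 J \left(25 + J\right)$
$s{\left(f \right)} = 1$ ($s{\left(f \right)} = \left(4 - 5\right)^{2} = \left(-1\right)^{2} = 1$)
$1286 \left(s{\left(-34 \right)} + l{\left(-3 \right)}\right) = 1286 \left(1 + 2 \left(-3\right) \left(25 - 3\right)\right) = 1286 \left(1 + 2 \left(-3\right) 22\right) = 1286 \left(1 - 132\right) = 1286 \left(-131\right) = -168466$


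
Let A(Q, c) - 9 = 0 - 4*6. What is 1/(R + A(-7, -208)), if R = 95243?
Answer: 1/95228 ≈ 1.0501e-5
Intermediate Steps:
A(Q, c) = -15 (A(Q, c) = 9 + (0 - 4*6) = 9 + (0 - 24) = 9 - 24 = -15)
1/(R + A(-7, -208)) = 1/(95243 - 15) = 1/95228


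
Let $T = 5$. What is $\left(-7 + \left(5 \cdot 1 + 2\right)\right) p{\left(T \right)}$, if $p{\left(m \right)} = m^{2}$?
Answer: $0$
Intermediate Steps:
$\left(-7 + \left(5 \cdot 1 + 2\right)\right) p{\left(T \right)} = \left(-7 + \left(5 \cdot 1 + 2\right)\right) 5^{2} = \left(-7 + \left(5 + 2\right)\right) 25 = \left(-7 + 7\right) 25 = 0 \cdot 25 = 0$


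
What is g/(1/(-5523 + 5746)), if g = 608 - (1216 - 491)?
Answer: -26091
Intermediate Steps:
g = -117 (g = 608 - 1*725 = 608 - 725 = -117)
g/(1/(-5523 + 5746)) = -117/(1/(-5523 + 5746)) = -117/(1/223) = -117/1/223 = -117*223 = -26091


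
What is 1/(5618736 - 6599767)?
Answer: -1/981031 ≈ -1.0193e-6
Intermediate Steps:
1/(5618736 - 6599767) = 1/(-981031) = -1/981031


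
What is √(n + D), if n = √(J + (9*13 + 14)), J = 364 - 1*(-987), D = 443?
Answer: √(443 + √1482) ≈ 21.943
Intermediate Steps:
J = 1351 (J = 364 + 987 = 1351)
n = √1482 (n = √(1351 + (9*13 + 14)) = √(1351 + (117 + 14)) = √(1351 + 131) = √1482 ≈ 38.497)
√(n + D) = √(√1482 + 443) = √(443 + √1482)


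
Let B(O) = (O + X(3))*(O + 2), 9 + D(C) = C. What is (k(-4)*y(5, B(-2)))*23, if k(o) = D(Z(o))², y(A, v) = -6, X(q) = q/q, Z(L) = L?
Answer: -23322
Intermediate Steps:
X(q) = 1
D(C) = -9 + C
B(O) = (1 + O)*(2 + O) (B(O) = (O + 1)*(O + 2) = (1 + O)*(2 + O))
k(o) = (-9 + o)²
(k(-4)*y(5, B(-2)))*23 = ((-9 - 4)²*(-6))*23 = ((-13)²*(-6))*23 = (169*(-6))*23 = -1014*23 = -23322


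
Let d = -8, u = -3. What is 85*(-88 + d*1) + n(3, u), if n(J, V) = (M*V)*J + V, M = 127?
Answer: -9306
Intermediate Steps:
n(J, V) = V + 127*J*V (n(J, V) = (127*V)*J + V = 127*J*V + V = V + 127*J*V)
85*(-88 + d*1) + n(3, u) = 85*(-88 - 8*1) - 3*(1 + 127*3) = 85*(-88 - 8) - 3*(1 + 381) = 85*(-96) - 3*382 = -8160 - 1146 = -9306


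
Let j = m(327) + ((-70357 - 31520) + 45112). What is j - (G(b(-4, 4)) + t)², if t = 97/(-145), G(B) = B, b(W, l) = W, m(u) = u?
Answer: -1187067279/21025 ≈ -56460.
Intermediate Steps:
t = -97/145 (t = 97*(-1/145) = -97/145 ≈ -0.66897)
j = -56438 (j = 327 + ((-70357 - 31520) + 45112) = 327 + (-101877 + 45112) = 327 - 56765 = -56438)
j - (G(b(-4, 4)) + t)² = -56438 - (-4 - 97/145)² = -56438 - (-677/145)² = -56438 - 1*458329/21025 = -56438 - 458329/21025 = -1187067279/21025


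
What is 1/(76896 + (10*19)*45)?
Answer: 1/85446 ≈ 1.1703e-5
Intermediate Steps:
1/(76896 + (10*19)*45) = 1/(76896 + 190*45) = 1/(76896 + 8550) = 1/85446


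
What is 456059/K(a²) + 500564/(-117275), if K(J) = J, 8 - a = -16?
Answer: 53195994361/67550400 ≈ 787.50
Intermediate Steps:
a = 24 (a = 8 - 1*(-16) = 8 + 16 = 24)
456059/K(a²) + 500564/(-117275) = 456059/(24²) + 500564/(-117275) = 456059/576 + 500564*(-1/117275) = 456059*(1/576) - 500564/117275 = 456059/576 - 500564/117275 = 53195994361/67550400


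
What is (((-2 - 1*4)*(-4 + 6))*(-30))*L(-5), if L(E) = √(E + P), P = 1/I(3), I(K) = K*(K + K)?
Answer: 60*I*√178 ≈ 800.5*I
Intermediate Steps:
I(K) = 2*K² (I(K) = K*(2*K) = 2*K²)
P = 1/18 (P = 1/(2*3²) = 1/(2*9) = 1/18 ≈ 0.055556)
L(E) = √(1/18 + E) (L(E) = √(E + 1/18) = √(1/18 + E))
(((-2 - 1*4)*(-4 + 6))*(-30))*L(-5) = (((-2 - 1*4)*(-4 + 6))*(-30))*(√(2 + 36*(-5))/6) = (((-2 - 4)*2)*(-30))*(√(2 - 180)/6) = (-6*2*(-30))*(√(-178)/6) = (-12*(-30))*((I*√178)/6) = 360*(I*√178/6) = 60*I*√178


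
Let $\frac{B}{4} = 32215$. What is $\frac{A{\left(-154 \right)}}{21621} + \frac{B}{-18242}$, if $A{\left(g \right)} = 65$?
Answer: $- \frac{1392448165}{197205141} \approx -7.0609$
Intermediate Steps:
$B = 128860$ ($B = 4 \cdot 32215 = 128860$)
$\frac{A{\left(-154 \right)}}{21621} + \frac{B}{-18242} = \frac{65}{21621} + \frac{128860}{-18242} = 65 \cdot \frac{1}{21621} + 128860 \left(- \frac{1}{18242}\right) = \frac{65}{21621} - \frac{64430}{9121} = - \frac{1392448165}{197205141}$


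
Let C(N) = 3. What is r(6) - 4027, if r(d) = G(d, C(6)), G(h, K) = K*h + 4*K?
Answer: -3997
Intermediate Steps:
G(h, K) = 4*K + K*h
r(d) = 12 + 3*d (r(d) = 3*(4 + d) = 12 + 3*d)
r(6) - 4027 = (12 + 3*6) - 4027 = (12 + 18) - 4027 = 30 - 4027 = -3997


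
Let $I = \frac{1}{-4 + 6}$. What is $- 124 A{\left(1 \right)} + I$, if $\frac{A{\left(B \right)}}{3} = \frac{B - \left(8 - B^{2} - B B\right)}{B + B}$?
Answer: $\frac{1861}{2} \approx 930.5$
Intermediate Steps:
$A{\left(B \right)} = \frac{3 \left(-8 + B + 2 B^{2}\right)}{2 B}$ ($A{\left(B \right)} = 3 \frac{B - \left(8 - B^{2} - B B\right)}{B + B} = 3 \frac{B + \left(\left(B^{2} + B^{2}\right) - 8\right)}{2 B} = 3 \left(B + \left(2 B^{2} - 8\right)\right) \frac{1}{2 B} = 3 \left(B + \left(-8 + 2 B^{2}\right)\right) \frac{1}{2 B} = 3 \left(-8 + B + 2 B^{2}\right) \frac{1}{2 B} = 3 \frac{-8 + B + 2 B^{2}}{2 B} = \frac{3 \left(-8 + B + 2 B^{2}\right)}{2 B}$)
$I = \frac{1}{2} \approx 0.5$
$- 124 A{\left(1 \right)} + I = - 124 \left(\frac{3}{2} - \frac{12}{1} + 3 \cdot 1\right) + \frac{1}{2} = - 124 \left(\frac{3}{2} - 12 + 3\right) + \frac{1}{2} = \left(-124\right) \left(- \frac{15}{2}\right) + \frac{1}{2} = 930 + \frac{1}{2} = \frac{1861}{2}$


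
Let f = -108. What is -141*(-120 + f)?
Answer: 32148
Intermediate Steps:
-141*(-120 + f) = -141*(-120 - 108) = -141*(-228) = 32148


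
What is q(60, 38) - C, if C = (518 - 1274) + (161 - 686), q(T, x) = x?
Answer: 1319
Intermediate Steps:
C = -1281 (C = -756 - 525 = -1281)
q(60, 38) - C = 38 - 1*(-1281) = 38 + 1281 = 1319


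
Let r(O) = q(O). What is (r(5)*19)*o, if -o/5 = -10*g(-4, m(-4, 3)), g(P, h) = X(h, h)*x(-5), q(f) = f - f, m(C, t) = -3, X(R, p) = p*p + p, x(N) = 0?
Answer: 0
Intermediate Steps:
X(R, p) = p + p**2 (X(R, p) = p**2 + p = p + p**2)
q(f) = 0
g(P, h) = 0 (g(P, h) = (h*(1 + h))*0 = 0)
r(O) = 0
o = 0 (o = -(-50)*0 = -5*0 = 0)
(r(5)*19)*o = (0*19)*0 = 0*0 = 0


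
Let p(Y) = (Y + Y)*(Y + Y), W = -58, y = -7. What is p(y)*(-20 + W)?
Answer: -15288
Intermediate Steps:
p(Y) = 4*Y**2 (p(Y) = (2*Y)*(2*Y) = 4*Y**2)
p(y)*(-20 + W) = (4*(-7)**2)*(-20 - 58) = (4*49)*(-78) = 196*(-78) = -15288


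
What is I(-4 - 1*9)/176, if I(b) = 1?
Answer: 1/176 ≈ 0.0056818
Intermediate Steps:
I(-4 - 1*9)/176 = 1/176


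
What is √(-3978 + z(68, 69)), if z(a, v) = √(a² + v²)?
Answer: √(-3978 + √9385) ≈ 62.299*I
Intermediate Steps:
√(-3978 + z(68, 69)) = √(-3978 + √(68² + 69²)) = √(-3978 + √(4624 + 4761)) = √(-3978 + √9385)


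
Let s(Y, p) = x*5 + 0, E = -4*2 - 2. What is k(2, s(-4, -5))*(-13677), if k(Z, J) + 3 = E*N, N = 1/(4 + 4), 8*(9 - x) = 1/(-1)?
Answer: 232509/4 ≈ 58127.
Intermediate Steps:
x = 73/8 (x = 9 - 1/8/(-1) = 9 - 1/8*(-1) = 9 + 1/8 = 73/8 ≈ 9.1250)
E = -10 (E = -8 - 2 = -10)
N = 1/8 ≈ 0.12500
s(Y, p) = 365/8 (s(Y, p) = (73/8)*5 + 0 = 365/8 + 0 = 365/8)
k(Z, J) = -17/4 (k(Z, J) = -3 - 10*1/8 = -3 - 5/4 = -17/4)
k(2, s(-4, -5))*(-13677) = -17/4*(-13677) = 232509/4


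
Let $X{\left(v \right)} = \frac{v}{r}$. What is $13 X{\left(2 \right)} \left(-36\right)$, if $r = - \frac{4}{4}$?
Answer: $936$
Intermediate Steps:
$r = -1$ ($r = \left(-4\right) \frac{1}{4} = -1$)
$X{\left(v \right)} = - v$ ($X{\left(v \right)} = \frac{v}{-1} = v \left(-1\right) = - v$)
$13 X{\left(2 \right)} \left(-36\right) = 13 \left(\left(-1\right) 2\right) \left(-36\right) = 13 \left(-2\right) \left(-36\right) = \left(-26\right) \left(-36\right) = 936$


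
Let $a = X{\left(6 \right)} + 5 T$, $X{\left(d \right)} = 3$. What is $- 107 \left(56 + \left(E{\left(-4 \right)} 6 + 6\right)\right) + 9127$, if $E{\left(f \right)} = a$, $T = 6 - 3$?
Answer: $-9063$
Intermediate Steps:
$T = 3$ ($T = 6 - 3 = 3$)
$a = 18$ ($a = 3 + 5 \cdot 3 = 3 + 15 = 18$)
$E{\left(f \right)} = 18$
$- 107 \left(56 + \left(E{\left(-4 \right)} 6 + 6\right)\right) + 9127 = - 107 \left(56 + \left(18 \cdot 6 + 6\right)\right) + 9127 = - 107 \left(56 + \left(108 + 6\right)\right) + 9127 = - 107 \left(56 + 114\right) + 9127 = \left(-107\right) 170 + 9127 = -18190 + 9127 = -9063$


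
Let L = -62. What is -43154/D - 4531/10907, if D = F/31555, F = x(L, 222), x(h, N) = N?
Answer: -7426164900086/1210677 ≈ -6.1339e+6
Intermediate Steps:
F = 222
D = 222/31555 ≈ 0.0070353
-43154/D - 4531/10907 = -43154/222/31555 - 4531/10907 = -43154*31555/222 - 4531*1/10907 = -680862235/111 - 4531/10907 = -7426164900086/1210677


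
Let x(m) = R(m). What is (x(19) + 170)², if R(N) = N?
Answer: 35721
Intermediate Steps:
x(m) = m
(x(19) + 170)² = (19 + 170)² = 189² = 35721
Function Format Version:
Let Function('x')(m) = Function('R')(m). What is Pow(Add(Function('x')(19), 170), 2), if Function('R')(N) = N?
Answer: 35721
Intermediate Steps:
Function('x')(m) = m
Pow(Add(Function('x')(19), 170), 2) = Pow(Add(19, 170), 2) = Pow(189, 2) = 35721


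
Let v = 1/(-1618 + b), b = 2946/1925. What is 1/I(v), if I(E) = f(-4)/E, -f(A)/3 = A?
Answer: -1925/37340448 ≈ -5.1553e-5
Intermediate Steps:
b = 2946/1925 (b = 2946*(1/1925) = 2946/1925 ≈ 1.5304)
f(A) = -3*A
v = -1925/3111704 (v = 1/(-1618 + 2946/1925) = 1/(-3111704/1925) = -1925/3111704 ≈ -0.00061863)
I(E) = 12/E (I(E) = (-3*(-4))/E = 12/E)
1/I(v) = 1/(12/(-1925/3111704)) = 1/(12*(-3111704/1925)) = 1/(-37340448/1925) = -1925/37340448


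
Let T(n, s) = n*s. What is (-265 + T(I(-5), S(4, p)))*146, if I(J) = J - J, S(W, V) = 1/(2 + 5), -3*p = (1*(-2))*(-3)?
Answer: -38690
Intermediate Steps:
p = -2 (p = -1*(-2)*(-3)/3 = -(-2)*(-3)/3 = -1/3*6 = -2)
S(W, V) = 1/7
I(J) = 0
(-265 + T(I(-5), S(4, p)))*146 = (-265 + 0*(1/7))*146 = (-265 + 0)*146 = -265*146 = -38690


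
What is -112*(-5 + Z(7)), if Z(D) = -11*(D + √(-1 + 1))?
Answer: 9184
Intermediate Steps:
Z(D) = -11*D (Z(D) = -11*(D + √0) = -11*(D + 0) = -11*D)
-112*(-5 + Z(7)) = -112*(-5 - 11*7) = -112*(-5 - 77) = -112*(-82) = 9184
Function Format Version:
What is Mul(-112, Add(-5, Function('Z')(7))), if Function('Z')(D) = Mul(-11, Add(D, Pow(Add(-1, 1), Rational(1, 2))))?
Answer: 9184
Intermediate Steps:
Function('Z')(D) = Mul(-11, D) (Function('Z')(D) = Mul(-11, Add(D, Pow(0, Rational(1, 2)))) = Mul(-11, Add(D, 0)) = Mul(-11, D))
Mul(-112, Add(-5, Function('Z')(7))) = Mul(-112, Add(-5, Mul(-11, 7))) = Mul(-112, Add(-5, -77)) = Mul(-112, -82) = 9184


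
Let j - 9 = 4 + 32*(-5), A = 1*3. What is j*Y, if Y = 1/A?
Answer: -49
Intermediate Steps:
A = 3
j = -147 (j = 9 + (4 + 32*(-5)) = 9 + (4 - 160) = 9 - 156 = -147)
Y = ⅓ (Y = 1/3 = ⅓ ≈ 0.33333)
j*Y = -147*⅓ = -49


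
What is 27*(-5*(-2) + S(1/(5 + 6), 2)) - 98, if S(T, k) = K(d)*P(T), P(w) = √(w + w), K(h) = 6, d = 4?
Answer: 172 + 162*√22/11 ≈ 241.08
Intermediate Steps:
P(w) = √2*√w (P(w) = √(2*w) = √2*√w)
S(T, k) = 6*√2*√T (S(T, k) = 6*(√2*√T) = 6*√2*√T)
27*(-5*(-2) + S(1/(5 + 6), 2)) - 98 = 27*(-5*(-2) + 6*√2*√(1/(5 + 6))) - 98 = 27*(10 + 6*√2*√(1/11)) - 98 = 27*(10 + 6*√2*(√11/11)) - 98 = 27*(10 + 6*√22/11) - 98 = (270 + 162*√22/11) - 98 = 172 + 162*√22/11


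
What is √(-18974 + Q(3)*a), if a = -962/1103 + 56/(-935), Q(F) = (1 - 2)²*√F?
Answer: √(-20180556717396350 - 991329555590*√3)/1031305 ≈ 137.75*I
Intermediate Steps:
Q(F) = √F (Q(F) = (-1)²*√F = 1*√F = √F)
a = -961238/1031305 (a = -962*1/1103 + 56*(-1/935) = -962/1103 - 56/935 = -961238/1031305 ≈ -0.93206)
√(-18974 + Q(3)*a) = √(-18974 + √3*(-961238/1031305)) = √(-18974 - 961238*√3/1031305)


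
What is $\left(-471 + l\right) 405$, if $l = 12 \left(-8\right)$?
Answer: $-229635$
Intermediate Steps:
$l = -96$
$\left(-471 + l\right) 405 = \left(-471 - 96\right) 405 = \left(-567\right) 405 = -229635$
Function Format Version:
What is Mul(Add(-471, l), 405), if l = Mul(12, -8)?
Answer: -229635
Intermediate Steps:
l = -96
Mul(Add(-471, l), 405) = Mul(Add(-471, -96), 405) = Mul(-567, 405) = -229635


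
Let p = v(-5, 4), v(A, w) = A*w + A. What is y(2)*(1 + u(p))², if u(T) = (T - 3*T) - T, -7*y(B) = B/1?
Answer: -11552/7 ≈ -1650.3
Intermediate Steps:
v(A, w) = A + A*w
y(B) = -B/7 (y(B) = -B/(7*1) = -B/7)
p = -25 (p = -5*(1 + 4) = -5*5 = -25)
u(T) = -3*T (u(T) = -2*T - T = -3*T)
y(2)*(1 + u(p))² = (-⅐*2)*(1 - 3*(-25))² = -2*(1 + 75)²/7 = -2/7*76² = -2/7*5776 = -11552/7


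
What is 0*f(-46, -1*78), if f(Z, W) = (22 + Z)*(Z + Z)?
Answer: 0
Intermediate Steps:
f(Z, W) = 2*Z*(22 + Z) (f(Z, W) = (22 + Z)*(2*Z) = 2*Z*(22 + Z))
0*f(-46, -1*78) = 0*(2*(-46)*(22 - 46)) = 0*(2*(-46)*(-24)) = 0*2208 = 0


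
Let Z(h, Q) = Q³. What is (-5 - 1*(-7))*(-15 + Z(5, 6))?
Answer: 402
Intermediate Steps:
(-5 - 1*(-7))*(-15 + Z(5, 6)) = (-5 - 1*(-7))*(-15 + 6³) = (-5 + 7)*(-15 + 216) = 2*201 = 402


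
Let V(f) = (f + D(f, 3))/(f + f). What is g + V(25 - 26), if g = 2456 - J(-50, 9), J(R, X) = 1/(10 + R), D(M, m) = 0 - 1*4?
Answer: 98341/40 ≈ 2458.5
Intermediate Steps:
D(M, m) = -4 (D(M, m) = 0 - 4 = -4)
g = 98241/40 (g = 2456 - 1/(10 - 50) = 2456 - 1/(-40) = 2456 - 1*(-1/40) = 2456 + 1/40 = 98241/40 ≈ 2456.0)
V(f) = (-4 + f)/(2*f) (V(f) = (f - 4)/(f + f) = (-4 + f)/((2*f)) = (-4 + f)*(1/(2*f)) = (-4 + f)/(2*f))
g + V(25 - 26) = 98241/40 + (-4 + (25 - 26))/(2*(25 - 26)) = 98241/40 + (½)*(-4 - 1)/(-1) = 98241/40 + (½)*(-1)*(-5) = 98241/40 + 5/2 = 98341/40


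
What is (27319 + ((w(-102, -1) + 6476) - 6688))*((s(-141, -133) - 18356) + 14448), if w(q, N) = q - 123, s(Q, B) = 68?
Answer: -103226880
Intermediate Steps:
w(q, N) = -123 + q
(27319 + ((w(-102, -1) + 6476) - 6688))*((s(-141, -133) - 18356) + 14448) = (27319 + (((-123 - 102) + 6476) - 6688))*((68 - 18356) + 14448) = (27319 + ((-225 + 6476) - 6688))*(-18288 + 14448) = (27319 + (6251 - 6688))*(-3840) = (27319 - 437)*(-3840) = 26882*(-3840) = -103226880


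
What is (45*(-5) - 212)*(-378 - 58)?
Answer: 190532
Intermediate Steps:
(45*(-5) - 212)*(-378 - 58) = (-225 - 212)*(-436) = -437*(-436) = 190532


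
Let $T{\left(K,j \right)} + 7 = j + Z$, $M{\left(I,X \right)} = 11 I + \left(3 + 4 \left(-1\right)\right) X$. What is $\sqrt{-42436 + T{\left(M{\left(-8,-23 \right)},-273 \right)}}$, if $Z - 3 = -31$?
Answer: $2 i \sqrt{10686} \approx 206.75 i$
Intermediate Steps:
$Z = -28$ ($Z = 3 - 31 = -28$)
$M{\left(I,X \right)} = - X + 11 I$ ($M{\left(I,X \right)} = 11 I + \left(3 - 4\right) X = 11 I - X = - X + 11 I$)
$T{\left(K,j \right)} = -35 + j$ ($T{\left(K,j \right)} = -7 + \left(j - 28\right) = -7 + \left(-28 + j\right) = -35 + j$)
$\sqrt{-42436 + T{\left(M{\left(-8,-23 \right)},-273 \right)}} = \sqrt{-42436 - 308} = \sqrt{-42744} = 2 i \sqrt{10686}$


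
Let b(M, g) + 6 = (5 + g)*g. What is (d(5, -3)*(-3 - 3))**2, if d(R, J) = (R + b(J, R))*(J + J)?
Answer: 3111696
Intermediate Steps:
b(M, g) = -6 + g*(5 + g) (b(M, g) = -6 + (5 + g)*g = -6 + g*(5 + g))
d(R, J) = 2*J*(-6 + R**2 + 6*R) (d(R, J) = (R + (-6 + R**2 + 5*R))*(J + J) = (-6 + R**2 + 6*R)*(2*J) = 2*J*(-6 + R**2 + 6*R))
(d(5, -3)*(-3 - 3))**2 = ((2*(-3)*(-6 + 5**2 + 6*5))*(-3 - 3))**2 = ((2*(-3)*(-6 + 25 + 30))*(-6))**2 = ((2*(-3)*49)*(-6))**2 = (-294*(-6))**2 = 1764**2 = 3111696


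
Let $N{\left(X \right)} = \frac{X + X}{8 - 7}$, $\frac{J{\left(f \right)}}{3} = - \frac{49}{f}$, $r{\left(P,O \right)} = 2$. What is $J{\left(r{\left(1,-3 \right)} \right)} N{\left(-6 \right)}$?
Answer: $882$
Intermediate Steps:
$J{\left(f \right)} = - \frac{147}{f}$ ($J{\left(f \right)} = 3 \left(- \frac{49}{f}\right) = - \frac{147}{f}$)
$N{\left(X \right)} = 2 X$ ($N{\left(X \right)} = \frac{2 X}{1} = 2 X 1 = 2 X$)
$J{\left(r{\left(1,-3 \right)} \right)} N{\left(-6 \right)} = - \frac{147}{2} \cdot 2 \left(-6\right) = \left(-147\right) \frac{1}{2} \left(-12\right) = \left(- \frac{147}{2}\right) \left(-12\right) = 882$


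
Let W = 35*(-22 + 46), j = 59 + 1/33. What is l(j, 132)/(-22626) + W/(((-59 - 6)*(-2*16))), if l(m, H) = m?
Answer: 7789261/19413108 ≈ 0.40124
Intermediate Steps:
j = 1948/33 (j = 59 + 1/33 = 1948/33 ≈ 59.030)
W = 840 (W = 35*24 = 840)
l(j, 132)/(-22626) + W/(((-59 - 6)*(-2*16))) = (1948/33)/(-22626) + 840/(((-59 - 6)*(-2*16))) = (1948/33)*(-1/22626) + 840/((-65*(-32))) = -974/373329 + 840/2080 = -974/373329 + 840*(1/2080) = -974/373329 + 21/52 = 7789261/19413108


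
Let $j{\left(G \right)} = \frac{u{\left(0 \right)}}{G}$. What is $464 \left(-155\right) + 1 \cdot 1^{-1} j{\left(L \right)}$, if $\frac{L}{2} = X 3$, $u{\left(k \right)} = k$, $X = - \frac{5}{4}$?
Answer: $-71920$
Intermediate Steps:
$X = - \frac{5}{4}$ ($X = \left(-5\right) \frac{1}{4} = - \frac{5}{4} \approx -1.25$)
$L = - \frac{15}{2}$ ($L = 2 \left(\left(- \frac{5}{4}\right) 3\right) = 2 \left(- \frac{15}{4}\right) = - \frac{15}{2} \approx -7.5$)
$j{\left(G \right)} = 0$ ($j{\left(G \right)} = \frac{0}{G} = 0$)
$464 \left(-155\right) + 1 \cdot 1^{-1} j{\left(L \right)} = 464 \left(-155\right) + 1 \cdot 1^{-1} \cdot 0 = -71920 + 1 \cdot 1 \cdot 0 = -71920 + 1 \cdot 0 = -71920 + 0 = -71920$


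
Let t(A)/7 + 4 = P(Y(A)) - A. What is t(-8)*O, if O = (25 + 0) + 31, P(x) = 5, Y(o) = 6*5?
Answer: 3528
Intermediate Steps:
Y(o) = 30
O = 56 (O = 25 + 31 = 56)
t(A) = 7 - 7*A (t(A) = -28 + 7*(5 - A) = -28 + (35 - 7*A) = 7 - 7*A)
t(-8)*O = (7 - 7*(-8))*56 = (7 + 56)*56 = 63*56 = 3528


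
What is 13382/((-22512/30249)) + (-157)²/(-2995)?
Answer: -202151215283/11237240 ≈ -17989.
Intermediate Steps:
13382/((-22512/30249)) + (-157)²/(-2995) = 13382/((-22512*1/30249)) + 24649*(-1/2995) = 13382/(-7504/10083) - 24649/2995 = 13382*(-10083/7504) - 24649/2995 = -67465353/3752 - 24649/2995 = -202151215283/11237240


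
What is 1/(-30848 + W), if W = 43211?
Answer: 1/12363 ≈ 8.0887e-5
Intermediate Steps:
1/(-30848 + W) = 1/(-30848 + 43211) = 1/12363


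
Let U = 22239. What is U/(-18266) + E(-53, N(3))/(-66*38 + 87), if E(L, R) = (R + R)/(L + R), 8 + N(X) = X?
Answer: -1561469281/1282437594 ≈ -1.2176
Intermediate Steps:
N(X) = -8 + X
E(L, R) = 2*R/(L + R) (E(L, R) = (2*R)/(L + R) = 2*R/(L + R))
U/(-18266) + E(-53, N(3))/(-66*38 + 87) = 22239/(-18266) + (2*(-8 + 3)/(-53 + (-8 + 3)))/(-66*38 + 87) = 22239*(-1/18266) + (2*(-5)/(-53 - 5))/(-2508 + 87) = -22239/18266 + (2*(-5)/(-58))/(-2421) = -22239/18266 + (2*(-5)*(-1/58))*(-1/2421) = -22239/18266 + (5/29)*(-1/2421) = -22239/18266 - 5/70209 = -1561469281/1282437594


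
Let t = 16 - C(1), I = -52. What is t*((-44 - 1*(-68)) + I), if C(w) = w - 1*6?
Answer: -588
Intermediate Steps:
C(w) = -6 + w (C(w) = w - 6 = -6 + w)
t = 21 (t = 16 - (-6 + 1) = 16 - 1*(-5) = 16 + 5 = 21)
t*((-44 - 1*(-68)) + I) = 21*((-44 - 1*(-68)) - 52) = 21*((-44 + 68) - 52) = 21*(24 - 52) = 21*(-28) = -588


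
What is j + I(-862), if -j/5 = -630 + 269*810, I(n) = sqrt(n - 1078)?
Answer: -1086300 + 2*I*sqrt(485) ≈ -1.0863e+6 + 44.045*I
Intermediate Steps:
I(n) = sqrt(-1078 + n)
j = -1086300 (j = -5*(-630 + 269*810) = -5*(-630 + 217890) = -5*217260 = -1086300)
j + I(-862) = -1086300 + sqrt(-1078 - 862) = -1086300 + sqrt(-1940) = -1086300 + 2*I*sqrt(485)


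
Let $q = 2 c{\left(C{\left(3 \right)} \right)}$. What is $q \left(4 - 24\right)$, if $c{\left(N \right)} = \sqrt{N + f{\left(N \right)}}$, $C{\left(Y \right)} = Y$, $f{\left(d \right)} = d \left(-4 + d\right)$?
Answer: $0$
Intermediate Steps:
$c{\left(N \right)} = \sqrt{N + N \left(-4 + N\right)}$
$q = 0$ ($q = 2 \sqrt{3 \left(-3 + 3\right)} = 2 \sqrt{3 \cdot 0} = 2 \sqrt{0} = 2 \cdot 0 = 0$)
$q \left(4 - 24\right) = 0 \left(4 - 24\right) = 0 \left(-20\right) = 0$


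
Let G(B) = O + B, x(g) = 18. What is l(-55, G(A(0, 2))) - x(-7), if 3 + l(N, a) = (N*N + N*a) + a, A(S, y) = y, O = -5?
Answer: 3166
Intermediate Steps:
G(B) = -5 + B
l(N, a) = -3 + a + N² + N*a (l(N, a) = -3 + ((N*N + N*a) + a) = -3 + ((N² + N*a) + a) = -3 + (a + N² + N*a) = -3 + a + N² + N*a)
l(-55, G(A(0, 2))) - x(-7) = (-3 + (-5 + 2) + (-55)² - 55*(-5 + 2)) - 1*18 = (-3 - 3 + 3025 - 55*(-3)) - 18 = (-3 - 3 + 3025 + 165) - 18 = 3184 - 18 = 3166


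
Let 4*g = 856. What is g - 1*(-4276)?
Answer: 4490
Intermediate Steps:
g = 214 (g = (1/4)*856 = 214)
g - 1*(-4276) = 214 - 1*(-4276) = 214 + 4276 = 4490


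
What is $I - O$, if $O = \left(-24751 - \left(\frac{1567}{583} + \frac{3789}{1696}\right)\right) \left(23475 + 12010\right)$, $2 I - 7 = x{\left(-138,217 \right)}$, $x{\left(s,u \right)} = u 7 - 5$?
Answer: $\frac{16388636495203}{18656} \approx 8.7847 \cdot 10^{8}$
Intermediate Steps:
$x{\left(s,u \right)} = -5 + 7 u$ ($x{\left(s,u \right)} = 7 u - 5 = -5 + 7 u$)
$I = \frac{1521}{2}$ ($I = \frac{7}{2} + \frac{-5 + 7 \cdot 217}{2} = \frac{7}{2} + \frac{-5 + 1519}{2} = \frac{7}{2} + \frac{1}{2} \cdot 1514 = \frac{7}{2} + 757 = \frac{1521}{2} \approx 760.5$)
$O = - \frac{16388622307315}{18656}$ ($O = \left(-24751 - \frac{91823}{18656}\right) 35485 = \left(- \frac{461846479}{18656}\right) 35485 = - \frac{16388622307315}{18656} \approx -8.7846 \cdot 10^{8}$)
$I - O = \frac{1521}{2} - - \frac{16388622307315}{18656} = \frac{1521}{2} + \frac{16388622307315}{18656} = \frac{16388636495203}{18656}$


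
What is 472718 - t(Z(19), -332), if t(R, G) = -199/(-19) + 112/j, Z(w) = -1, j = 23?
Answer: 206571061/437 ≈ 4.7270e+5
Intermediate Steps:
t(R, G) = 6705/437 (t(R, G) = -199/(-19) + 112/23 = -199*(-1/19) + 112*(1/23) = 199/19 + 112/23 = 6705/437)
472718 - t(Z(19), -332) = 472718 - 1*6705/437 = 472718 - 6705/437 = 206571061/437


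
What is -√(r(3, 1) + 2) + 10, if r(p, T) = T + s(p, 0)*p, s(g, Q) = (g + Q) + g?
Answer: 10 - √21 ≈ 5.4174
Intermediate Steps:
s(g, Q) = Q + 2*g (s(g, Q) = (Q + g) + g = Q + 2*g)
r(p, T) = T + 2*p² (r(p, T) = T + (0 + 2*p)*p = T + (2*p)*p = T + 2*p²)
-√(r(3, 1) + 2) + 10 = -√((1 + 2*3²) + 2) + 10 = -√((1 + 2*9) + 2) + 10 = -√((1 + 18) + 2) + 10 = -√(19 + 2) + 10 = -√21 + 10 = 10 - √21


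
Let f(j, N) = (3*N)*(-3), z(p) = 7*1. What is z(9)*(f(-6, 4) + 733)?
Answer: 4879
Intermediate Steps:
z(p) = 7
f(j, N) = -9*N
z(9)*(f(-6, 4) + 733) = 7*(-9*4 + 733) = 7*(-36 + 733) = 7*697 = 4879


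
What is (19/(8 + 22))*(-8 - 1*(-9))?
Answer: 19/30 ≈ 0.63333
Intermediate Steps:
(19/(8 + 22))*(-8 - 1*(-9)) = (19/30)*(-8 + 9) = ((1/30)*19)*1 = (19/30)*1 = 19/30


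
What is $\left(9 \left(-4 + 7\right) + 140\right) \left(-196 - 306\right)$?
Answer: $-83834$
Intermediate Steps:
$\left(9 \left(-4 + 7\right) + 140\right) \left(-196 - 306\right) = \left(9 \cdot 3 + 140\right) \left(-502\right) = \left(27 + 140\right) \left(-502\right) = 167 \left(-502\right) = -83834$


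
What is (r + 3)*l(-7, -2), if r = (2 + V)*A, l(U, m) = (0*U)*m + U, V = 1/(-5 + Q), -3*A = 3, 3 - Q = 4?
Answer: -49/6 ≈ -8.1667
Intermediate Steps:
Q = -1 (Q = 3 - 1*4 = 3 - 4 = -1)
A = -1 (A = -⅓*3 = -1)
V = -⅙ (V = 1/(-5 - 1) = 1/(-6) = -⅙ ≈ -0.16667)
l(U, m) = U (l(U, m) = 0*m + U = 0 + U = U)
r = -11/6 (r = (2 - ⅙)*(-1) = (11/6)*(-1) = -11/6 ≈ -1.8333)
(r + 3)*l(-7, -2) = (-11/6 + 3)*(-7) = (7/6)*(-7) = -49/6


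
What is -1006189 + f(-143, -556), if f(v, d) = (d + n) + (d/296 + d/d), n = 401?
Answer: -74469521/74 ≈ -1.0063e+6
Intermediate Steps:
f(v, d) = 402 + 297*d/296 (f(v, d) = (d + 401) + (d/296 + d/d) = (401 + d) + (d*(1/296) + 1) = (401 + d) + (d/296 + 1) = (401 + d) + (1 + d/296) = 402 + 297*d/296)
-1006189 + f(-143, -556) = -1006189 + (402 + (297/296)*(-556)) = -1006189 + (402 - 41283/74) = -1006189 - 11535/74 = -74469521/74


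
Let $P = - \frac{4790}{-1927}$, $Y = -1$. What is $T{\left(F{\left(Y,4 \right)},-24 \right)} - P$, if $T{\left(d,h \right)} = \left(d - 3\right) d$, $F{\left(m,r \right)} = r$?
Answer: $\frac{2918}{1927} \approx 1.5143$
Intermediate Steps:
$P = \frac{4790}{1927}$ ($P = \left(-4790\right) \left(- \frac{1}{1927}\right) = \frac{4790}{1927} \approx 2.4857$)
$T{\left(d,h \right)} = d \left(-3 + d\right)$ ($T{\left(d,h \right)} = \left(-3 + d\right) d = d \left(-3 + d\right)$)
$T{\left(F{\left(Y,4 \right)},-24 \right)} - P = 4 \left(-3 + 4\right) - \frac{4790}{1927} = 4 \cdot 1 - \frac{4790}{1927} = 4 - \frac{4790}{1927} = \frac{2918}{1927}$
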